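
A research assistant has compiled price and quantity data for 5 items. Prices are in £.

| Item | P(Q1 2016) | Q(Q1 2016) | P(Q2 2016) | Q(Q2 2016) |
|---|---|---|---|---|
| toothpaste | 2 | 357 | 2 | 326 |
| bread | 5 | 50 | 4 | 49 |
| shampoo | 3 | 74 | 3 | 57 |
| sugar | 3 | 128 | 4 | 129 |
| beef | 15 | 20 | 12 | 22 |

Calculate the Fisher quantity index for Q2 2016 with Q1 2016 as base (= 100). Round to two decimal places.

95.37

Laspeyres component (base-period weights):
ΣP(Q1 2016)Q(Q2 2016) = 2×326 + 5×49 + 3×57 + 3×129 + 15×22 = 652 + 245 + 171 + 387 + 330 = 1785
ΣP(Q1 2016)Q(Q1 2016) = 2×357 + 5×50 + 3×74 + 3×128 + 15×20 = 714 + 250 + 222 + 384 + 300 = 1870
L = 1785 / 1870 × 100 = 95.4545
Paasche component (current-period weights):
ΣP(Q2 2016)Q(Q2 2016) = 2×326 + 4×49 + 3×57 + 4×129 + 12×22 = 652 + 196 + 171 + 516 + 264 = 1799
ΣP(Q2 2016)Q(Q1 2016) = 2×357 + 4×50 + 3×74 + 4×128 + 12×20 = 714 + 200 + 222 + 512 + 240 = 1888
P = 1799 / 1888 × 100 = 95.2860
Fisher = √(L × P) = √(95.4545 × 95.2860) = 95.3702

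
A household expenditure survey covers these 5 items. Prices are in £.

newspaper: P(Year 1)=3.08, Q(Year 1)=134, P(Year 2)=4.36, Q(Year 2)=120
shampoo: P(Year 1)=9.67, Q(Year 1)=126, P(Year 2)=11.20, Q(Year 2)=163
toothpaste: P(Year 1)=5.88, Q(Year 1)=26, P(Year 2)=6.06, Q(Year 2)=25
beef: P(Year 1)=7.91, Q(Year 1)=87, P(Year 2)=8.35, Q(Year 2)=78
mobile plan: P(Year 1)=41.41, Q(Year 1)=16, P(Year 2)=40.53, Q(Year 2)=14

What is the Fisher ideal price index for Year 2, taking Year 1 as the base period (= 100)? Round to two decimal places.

112.80

Laspeyres component (base-period weights):
ΣP(Year 2)Q(Year 1) = 4.36×134 + 11.20×126 + 6.06×26 + 8.35×87 + 40.53×16 = 584.24 + 1411.2 + 157.56 + 726.45 + 648.48 = 3527.93
ΣP(Year 1)Q(Year 1) = 3.08×134 + 9.67×126 + 5.88×26 + 7.91×87 + 41.41×16 = 412.72 + 1218.42 + 152.88 + 688.17 + 662.56 = 3134.75
L = 3527.93 / 3134.75 × 100 = 112.5426
Paasche component (current-period weights):
ΣP(Year 2)Q(Year 2) = 4.36×120 + 11.20×163 + 6.06×25 + 8.35×78 + 40.53×14 = 523.2 + 1825.6 + 151.5 + 651.3 + 567.42 = 3719.02
ΣP(Year 1)Q(Year 2) = 3.08×120 + 9.67×163 + 5.88×25 + 7.91×78 + 41.41×14 = 369.6 + 1576.21 + 147 + 616.98 + 579.74 = 3289.53
P = 3719.02 / 3289.53 × 100 = 113.0563
Fisher = √(L × P) = √(112.5426 × 113.0563) = 112.7992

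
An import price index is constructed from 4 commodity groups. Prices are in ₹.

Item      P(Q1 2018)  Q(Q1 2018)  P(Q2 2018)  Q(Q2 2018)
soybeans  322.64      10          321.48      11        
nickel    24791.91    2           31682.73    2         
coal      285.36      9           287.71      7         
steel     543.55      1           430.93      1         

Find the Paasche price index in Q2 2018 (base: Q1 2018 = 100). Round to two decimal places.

124.56

Paasche price index uses current-period quantities as weights.
ΣP(Q2 2018)·Q(Q2 2018) = 321.48×11 + 31682.73×2 + 287.71×7 + 430.93×1 = 3536.28 + 63365.46 + 2013.97 + 430.93 = 69346.64
ΣP(Q1 2018)·Q(Q2 2018) = 322.64×11 + 24791.91×2 + 285.36×7 + 543.55×1 = 3549.04 + 49583.82 + 1997.52 + 543.55 = 55673.93
Index = 69346.64 / 55673.93 × 100 = 124.5586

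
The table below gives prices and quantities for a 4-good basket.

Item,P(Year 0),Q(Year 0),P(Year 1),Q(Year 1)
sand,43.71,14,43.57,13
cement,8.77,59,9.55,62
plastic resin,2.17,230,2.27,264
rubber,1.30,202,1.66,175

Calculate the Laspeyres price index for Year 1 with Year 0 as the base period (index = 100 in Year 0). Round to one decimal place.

Laspeyres price index uses base-period quantities as weights.
ΣP(Year 1)·Q(Year 0) = 43.57×14 + 9.55×59 + 2.27×230 + 1.66×202 = 609.98 + 563.45 + 522.1 + 335.32 = 2030.85
ΣP(Year 0)·Q(Year 0) = 43.71×14 + 8.77×59 + 2.17×230 + 1.30×202 = 611.94 + 517.43 + 499.1 + 262.6 = 1891.07
Index = 2030.85 / 1891.07 × 100 = 107.3916

107.4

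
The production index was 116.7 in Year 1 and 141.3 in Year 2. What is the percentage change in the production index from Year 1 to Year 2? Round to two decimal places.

Change = (141.3 − 116.7) / 116.7 × 100
       = 24.6 / 116.7 × 100 = 21.0797%

21.08%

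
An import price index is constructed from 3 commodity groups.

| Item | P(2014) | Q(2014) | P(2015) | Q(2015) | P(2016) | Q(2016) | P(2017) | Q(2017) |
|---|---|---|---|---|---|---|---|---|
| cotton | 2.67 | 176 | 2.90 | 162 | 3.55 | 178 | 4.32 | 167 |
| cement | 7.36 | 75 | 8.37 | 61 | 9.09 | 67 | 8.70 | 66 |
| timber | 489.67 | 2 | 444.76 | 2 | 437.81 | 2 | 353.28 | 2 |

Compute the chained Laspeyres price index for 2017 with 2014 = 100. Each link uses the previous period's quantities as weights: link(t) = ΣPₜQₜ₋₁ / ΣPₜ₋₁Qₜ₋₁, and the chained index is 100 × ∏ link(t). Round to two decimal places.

105.67

Link 2014→2015:
ΣP(2015)Q(2014) = 2.90×176 + 8.37×75 + 444.76×2 = 510.4 + 627.75 + 889.52 = 2027.67
ΣP(2014)Q(2014) = 2.67×176 + 7.36×75 + 489.67×2 = 469.92 + 552 + 979.34 = 2001.26
link = 2027.67/2001.26 = 1.013197
Link 2015→2016:
ΣP(2016)Q(2015) = 3.55×162 + 9.09×61 + 437.81×2 = 575.1 + 554.49 + 875.62 = 2005.21
ΣP(2015)Q(2015) = 2.90×162 + 8.37×61 + 444.76×2 = 469.8 + 510.57 + 889.52 = 1869.89
link = 2005.21/1869.89 = 1.072368
Link 2016→2017:
ΣP(2017)Q(2016) = 4.32×178 + 8.70×67 + 353.28×2 = 768.96 + 582.9 + 706.56 = 2058.42
ΣP(2016)Q(2016) = 3.55×178 + 9.09×67 + 437.81×2 = 631.9 + 609.03 + 875.62 = 2116.55
link = 2058.42/2116.55 = 0.972535
Chained index = 100 × 1.013197 × 1.072368 × 0.972535 = 105.6679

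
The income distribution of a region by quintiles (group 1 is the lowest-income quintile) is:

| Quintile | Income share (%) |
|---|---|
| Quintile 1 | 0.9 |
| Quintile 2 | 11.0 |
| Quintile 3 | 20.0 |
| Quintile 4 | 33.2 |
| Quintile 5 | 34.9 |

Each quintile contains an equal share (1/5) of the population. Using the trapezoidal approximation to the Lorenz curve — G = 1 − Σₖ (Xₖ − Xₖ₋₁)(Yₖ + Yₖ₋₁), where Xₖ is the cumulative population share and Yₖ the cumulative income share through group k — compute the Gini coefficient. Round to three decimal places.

Cumulative income shares Yₖ: 0.0090, 0.1190, 0.3190, 0.6510, 1.0000
Σ (Xₖ−Xₖ₋₁)(Yₖ+Yₖ₋₁) = (1/5)(0.0090+0.0000) + (1/5)(0.1190+0.0090) + (1/5)(0.3190+0.1190) + (1/5)(0.6510+0.3190) + (1/5)(1.0000+0.6510)
  = 0.0018 + 0.0256 + 0.0876 + 0.1940 + 0.3302 = 0.6392
G = 1 − 0.6392 = 0.3608

0.361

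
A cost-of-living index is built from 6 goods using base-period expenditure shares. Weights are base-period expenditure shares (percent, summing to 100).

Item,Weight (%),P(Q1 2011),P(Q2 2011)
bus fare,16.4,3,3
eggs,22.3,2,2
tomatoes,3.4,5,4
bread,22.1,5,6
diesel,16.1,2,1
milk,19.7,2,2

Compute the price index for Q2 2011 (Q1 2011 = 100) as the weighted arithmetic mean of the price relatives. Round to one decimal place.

bus fare: 16.4 × (3/3) = 16.4 × 1.000000 = 16.4000
eggs: 22.3 × (2/2) = 22.3 × 1.000000 = 22.3000
tomatoes: 3.4 × (4/5) = 3.4 × 0.800000 = 2.7200
bread: 22.1 × (6/5) = 22.1 × 1.200000 = 26.5200
diesel: 16.1 × (1/2) = 16.1 × 0.500000 = 8.0500
milk: 19.7 × (2/2) = 19.7 × 1.000000 = 19.7000
Index = Σ wᵢ·(p₁ᵢ/p₀ᵢ) = 16.4000 + 22.3000 + 2.7200 + 26.5200 + 8.0500 + 19.7000 = 95.6900

95.7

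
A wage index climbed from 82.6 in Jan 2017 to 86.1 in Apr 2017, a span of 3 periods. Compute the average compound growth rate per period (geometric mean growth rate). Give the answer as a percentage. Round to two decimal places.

1.39%

Growth factor = (86.1/82.6)^(1/3) = (1.042373)^(1/3) = 1.013929
Growth rate = 1.013929 − 1 = 0.013929 = 1.3929%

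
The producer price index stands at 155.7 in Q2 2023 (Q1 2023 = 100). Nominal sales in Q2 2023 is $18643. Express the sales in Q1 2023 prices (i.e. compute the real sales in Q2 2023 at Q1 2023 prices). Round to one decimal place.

Real = Nominal ÷ (Index/100) = 18643 ÷ (155.7/100)
     = 18643 ÷ 1.557 = 11973.6673

11973.7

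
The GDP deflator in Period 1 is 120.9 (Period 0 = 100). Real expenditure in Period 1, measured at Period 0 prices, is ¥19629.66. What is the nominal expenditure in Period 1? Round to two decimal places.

23732.26

Nominal = Real × (Index/100) = 19629.66 × (120.9/100)
        = 19629.66 × 1.209 = 23732.2589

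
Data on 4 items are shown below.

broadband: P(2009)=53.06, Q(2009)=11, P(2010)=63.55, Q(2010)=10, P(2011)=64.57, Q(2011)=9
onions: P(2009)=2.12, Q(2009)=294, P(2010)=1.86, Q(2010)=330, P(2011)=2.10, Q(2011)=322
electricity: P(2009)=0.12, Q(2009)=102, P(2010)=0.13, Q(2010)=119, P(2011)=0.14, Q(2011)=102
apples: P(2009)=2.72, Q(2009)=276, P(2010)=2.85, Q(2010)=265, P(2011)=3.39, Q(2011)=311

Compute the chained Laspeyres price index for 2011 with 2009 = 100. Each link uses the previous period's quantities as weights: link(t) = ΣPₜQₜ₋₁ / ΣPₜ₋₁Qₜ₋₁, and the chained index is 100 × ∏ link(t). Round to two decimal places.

Link 2009→2010:
ΣP(2010)Q(2009) = 63.55×11 + 1.86×294 + 0.13×102 + 2.85×276 = 699.05 + 546.84 + 13.26 + 786.6 = 2045.75
ΣP(2009)Q(2009) = 53.06×11 + 2.12×294 + 0.12×102 + 2.72×276 = 583.66 + 623.28 + 12.24 + 750.72 = 1969.9
link = 2045.75/1969.9 = 1.038504
Link 2010→2011:
ΣP(2011)Q(2010) = 64.57×10 + 2.10×330 + 0.14×119 + 3.39×265 = 645.7 + 693 + 16.66 + 898.35 = 2253.71
ΣP(2010)Q(2010) = 63.55×10 + 1.86×330 + 0.13×119 + 2.85×265 = 635.5 + 613.8 + 15.47 + 755.25 = 2020.02
link = 2253.71/2020.02 = 1.115687
Chained index = 100 × 1.038504 × 1.115687 = 115.8646

115.86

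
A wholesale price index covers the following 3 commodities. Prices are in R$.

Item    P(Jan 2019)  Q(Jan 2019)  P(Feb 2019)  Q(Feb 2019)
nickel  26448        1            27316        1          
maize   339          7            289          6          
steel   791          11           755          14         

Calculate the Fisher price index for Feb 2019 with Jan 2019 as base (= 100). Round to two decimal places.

Laspeyres component (base-period weights):
ΣP(Feb 2019)Q(Jan 2019) = 27316×1 + 289×7 + 755×11 = 27316 + 2023 + 8305 = 37644
ΣP(Jan 2019)Q(Jan 2019) = 26448×1 + 339×7 + 791×11 = 26448 + 2373 + 8701 = 37522
L = 37644 / 37522 × 100 = 100.3251
Paasche component (current-period weights):
ΣP(Feb 2019)Q(Feb 2019) = 27316×1 + 289×6 + 755×14 = 27316 + 1734 + 10570 = 39620
ΣP(Jan 2019)Q(Feb 2019) = 26448×1 + 339×6 + 791×14 = 26448 + 2034 + 11074 = 39556
P = 39620 / 39556 × 100 = 100.1618
Fisher = √(L × P) = √(100.3251 × 100.1618) = 100.2434

100.24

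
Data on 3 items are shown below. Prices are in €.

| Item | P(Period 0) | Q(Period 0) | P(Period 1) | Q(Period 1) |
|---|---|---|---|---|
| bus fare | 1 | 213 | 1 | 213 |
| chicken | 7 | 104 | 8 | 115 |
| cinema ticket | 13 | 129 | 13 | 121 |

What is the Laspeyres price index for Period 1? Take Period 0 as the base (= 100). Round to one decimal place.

104.0

Laspeyres price index uses base-period quantities as weights.
ΣP(Period 1)·Q(Period 0) = 1×213 + 8×104 + 13×129 = 213 + 832 + 1677 = 2722
ΣP(Period 0)·Q(Period 0) = 1×213 + 7×104 + 13×129 = 213 + 728 + 1677 = 2618
Index = 2722 / 2618 × 100 = 103.9725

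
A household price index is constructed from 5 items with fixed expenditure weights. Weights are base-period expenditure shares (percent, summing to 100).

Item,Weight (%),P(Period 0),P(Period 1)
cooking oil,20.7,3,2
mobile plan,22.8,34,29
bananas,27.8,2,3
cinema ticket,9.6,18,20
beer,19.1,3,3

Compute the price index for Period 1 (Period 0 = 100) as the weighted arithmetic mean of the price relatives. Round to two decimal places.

cooking oil: 20.7 × (2/3) = 20.7 × 0.666667 = 13.8000
mobile plan: 22.8 × (29/34) = 22.8 × 0.852941 = 19.4471
bananas: 27.8 × (3/2) = 27.8 × 1.500000 = 41.7000
cinema ticket: 9.6 × (20/18) = 9.6 × 1.111111 = 10.6667
beer: 19.1 × (3/3) = 19.1 × 1.000000 = 19.1000
Index = Σ wᵢ·(p₁ᵢ/p₀ᵢ) = 13.8000 + 19.4471 + 41.7000 + 10.6667 + 19.1000 = 104.7137

104.71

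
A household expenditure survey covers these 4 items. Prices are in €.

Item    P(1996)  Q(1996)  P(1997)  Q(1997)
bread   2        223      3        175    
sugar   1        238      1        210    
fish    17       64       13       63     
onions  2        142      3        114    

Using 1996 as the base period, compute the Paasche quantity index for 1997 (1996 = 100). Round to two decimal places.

Paasche quantity index uses current-period prices as weights.
ΣP(1997)·Q(1997) = 3×175 + 1×210 + 13×63 + 3×114 = 525 + 210 + 819 + 342 = 1896
ΣP(1997)·Q(1996) = 3×223 + 1×238 + 13×64 + 3×142 = 669 + 238 + 832 + 426 = 2165
Index = 1896 / 2165 × 100 = 87.5751

87.58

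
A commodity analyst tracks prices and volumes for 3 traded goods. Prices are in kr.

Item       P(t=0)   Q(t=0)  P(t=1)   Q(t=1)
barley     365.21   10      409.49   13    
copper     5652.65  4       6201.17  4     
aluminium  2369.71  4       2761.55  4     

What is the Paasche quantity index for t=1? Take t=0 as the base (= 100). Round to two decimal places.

103.08

Paasche quantity index uses current-period prices as weights.
ΣP(t=1)·Q(t=1) = 409.49×13 + 6201.17×4 + 2761.55×4 = 5323.37 + 24804.68 + 11046.2 = 41174.25
ΣP(t=1)·Q(t=0) = 409.49×10 + 6201.17×4 + 2761.55×4 = 4094.9 + 24804.68 + 11046.2 = 39945.78
Index = 41174.25 / 39945.78 × 100 = 103.0753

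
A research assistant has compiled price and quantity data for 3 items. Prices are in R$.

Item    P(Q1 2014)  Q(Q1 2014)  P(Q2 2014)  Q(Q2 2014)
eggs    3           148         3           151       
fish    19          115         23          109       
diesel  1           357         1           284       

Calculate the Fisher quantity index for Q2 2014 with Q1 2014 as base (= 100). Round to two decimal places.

94.09

Laspeyres component (base-period weights):
ΣP(Q1 2014)Q(Q2 2014) = 3×151 + 19×109 + 1×284 = 453 + 2071 + 284 = 2808
ΣP(Q1 2014)Q(Q1 2014) = 3×148 + 19×115 + 1×357 = 444 + 2185 + 357 = 2986
L = 2808 / 2986 × 100 = 94.0388
Paasche component (current-period weights):
ΣP(Q2 2014)Q(Q2 2014) = 3×151 + 23×109 + 1×284 = 453 + 2507 + 284 = 3244
ΣP(Q2 2014)Q(Q1 2014) = 3×148 + 23×115 + 1×357 = 444 + 2645 + 357 = 3446
P = 3244 / 3446 × 100 = 94.1381
Fisher = √(L × P) = √(94.0388 × 94.1381) = 94.0885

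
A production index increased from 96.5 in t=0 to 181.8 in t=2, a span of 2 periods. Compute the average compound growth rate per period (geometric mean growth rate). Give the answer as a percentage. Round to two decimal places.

Growth factor = (181.8/96.5)^(1/2) = (1.883938)^(1/2) = 1.372566
Growth rate = 1.372566 − 1 = 0.372566 = 37.2566%

37.26%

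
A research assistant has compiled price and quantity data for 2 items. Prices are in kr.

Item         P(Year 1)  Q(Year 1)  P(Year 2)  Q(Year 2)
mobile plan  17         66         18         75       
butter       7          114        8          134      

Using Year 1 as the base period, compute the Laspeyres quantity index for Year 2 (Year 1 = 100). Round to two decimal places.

115.26

Laspeyres quantity index uses base-period prices as weights.
ΣP(Year 1)·Q(Year 2) = 17×75 + 7×134 = 1275 + 938 = 2213
ΣP(Year 1)·Q(Year 1) = 17×66 + 7×114 = 1122 + 798 = 1920
Index = 2213 / 1920 × 100 = 115.2604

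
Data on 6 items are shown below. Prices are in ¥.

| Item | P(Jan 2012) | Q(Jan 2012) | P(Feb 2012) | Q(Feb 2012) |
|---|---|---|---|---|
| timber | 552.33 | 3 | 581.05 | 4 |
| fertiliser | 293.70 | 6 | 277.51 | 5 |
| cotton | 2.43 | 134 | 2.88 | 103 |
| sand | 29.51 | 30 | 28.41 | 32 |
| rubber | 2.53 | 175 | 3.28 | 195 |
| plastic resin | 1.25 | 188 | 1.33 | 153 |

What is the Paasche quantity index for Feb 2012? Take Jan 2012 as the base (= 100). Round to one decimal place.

105.3

Paasche quantity index uses current-period prices as weights.
ΣP(Feb 2012)·Q(Feb 2012) = 581.05×4 + 277.51×5 + 2.88×103 + 28.41×32 + 3.28×195 + 1.33×153 = 2324.2 + 1387.55 + 296.64 + 909.12 + 639.6 + 203.49 = 5760.6
ΣP(Feb 2012)·Q(Jan 2012) = 581.05×3 + 277.51×6 + 2.88×134 + 28.41×30 + 3.28×175 + 1.33×188 = 1743.15 + 1665.06 + 385.92 + 852.3 + 574 + 250.04 = 5470.47
Index = 5760.6 / 5470.47 × 100 = 105.3036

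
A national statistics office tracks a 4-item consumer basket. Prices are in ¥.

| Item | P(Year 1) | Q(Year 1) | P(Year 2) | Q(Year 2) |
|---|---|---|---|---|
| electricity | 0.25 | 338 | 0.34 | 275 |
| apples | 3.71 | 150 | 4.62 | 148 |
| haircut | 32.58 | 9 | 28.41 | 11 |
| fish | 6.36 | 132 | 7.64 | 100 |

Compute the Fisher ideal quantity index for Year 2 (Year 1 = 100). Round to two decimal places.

Laspeyres component (base-period weights):
ΣP(Year 1)Q(Year 2) = 0.25×275 + 3.71×148 + 32.58×11 + 6.36×100 = 68.75 + 549.08 + 358.38 + 636 = 1612.21
ΣP(Year 1)Q(Year 1) = 0.25×338 + 3.71×150 + 32.58×9 + 6.36×132 = 84.5 + 556.5 + 293.22 + 839.52 = 1773.74
L = 1612.21 / 1773.74 × 100 = 90.8933
Paasche component (current-period weights):
ΣP(Year 2)Q(Year 2) = 0.34×275 + 4.62×148 + 28.41×11 + 7.64×100 = 93.5 + 683.76 + 312.51 + 764 = 1853.77
ΣP(Year 2)Q(Year 1) = 0.34×338 + 4.62×150 + 28.41×9 + 7.64×132 = 114.92 + 693 + 255.69 + 1008.48 = 2072.09
P = 1853.77 / 2072.09 × 100 = 89.4638
Fisher = √(L × P) = √(90.8933 × 89.4638) = 90.1757

90.18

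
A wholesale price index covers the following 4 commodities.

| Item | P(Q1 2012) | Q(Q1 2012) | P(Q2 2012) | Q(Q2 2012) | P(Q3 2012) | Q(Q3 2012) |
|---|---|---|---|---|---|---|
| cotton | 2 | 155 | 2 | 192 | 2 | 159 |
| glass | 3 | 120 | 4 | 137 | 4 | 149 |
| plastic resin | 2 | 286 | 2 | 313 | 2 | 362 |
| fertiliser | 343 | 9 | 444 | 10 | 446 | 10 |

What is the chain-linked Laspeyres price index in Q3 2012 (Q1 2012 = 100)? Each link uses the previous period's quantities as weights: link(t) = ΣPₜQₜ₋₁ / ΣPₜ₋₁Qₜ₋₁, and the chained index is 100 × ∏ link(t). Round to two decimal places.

124.18

Link Q1 2012→Q2 2012:
ΣP(Q2 2012)Q(Q1 2012) = 2×155 + 4×120 + 2×286 + 444×9 = 310 + 480 + 572 + 3996 = 5358
ΣP(Q1 2012)Q(Q1 2012) = 2×155 + 3×120 + 2×286 + 343×9 = 310 + 360 + 572 + 3087 = 4329
link = 5358/4329 = 1.237699
Link Q2 2012→Q3 2012:
ΣP(Q3 2012)Q(Q2 2012) = 2×192 + 4×137 + 2×313 + 446×10 = 384 + 548 + 626 + 4460 = 6018
ΣP(Q2 2012)Q(Q2 2012) = 2×192 + 4×137 + 2×313 + 444×10 = 384 + 548 + 626 + 4440 = 5998
link = 6018/5998 = 1.003334
Chained index = 100 × 1.237699 × 1.003334 = 124.1826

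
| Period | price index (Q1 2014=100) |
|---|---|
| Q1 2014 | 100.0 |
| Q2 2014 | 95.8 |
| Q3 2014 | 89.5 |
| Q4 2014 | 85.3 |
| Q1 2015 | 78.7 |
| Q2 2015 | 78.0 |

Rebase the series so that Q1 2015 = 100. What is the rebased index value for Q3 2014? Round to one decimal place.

113.7

Rebased(Q3 2014) = 89.5 / 78.7 × 100 = 113.7230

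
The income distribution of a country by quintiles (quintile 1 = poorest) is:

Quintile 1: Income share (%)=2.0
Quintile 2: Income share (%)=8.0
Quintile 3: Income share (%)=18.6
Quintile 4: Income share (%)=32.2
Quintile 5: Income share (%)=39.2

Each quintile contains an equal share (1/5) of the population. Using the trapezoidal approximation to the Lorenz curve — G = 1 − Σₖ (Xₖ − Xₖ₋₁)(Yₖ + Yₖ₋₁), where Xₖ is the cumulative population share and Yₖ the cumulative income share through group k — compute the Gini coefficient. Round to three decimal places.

Cumulative income shares Yₖ: 0.0200, 0.1000, 0.2860, 0.6080, 1.0000
Σ (Xₖ−Xₖ₋₁)(Yₖ+Yₖ₋₁) = (1/5)(0.0200+0.0000) + (1/5)(0.1000+0.0200) + (1/5)(0.2860+0.1000) + (1/5)(0.6080+0.2860) + (1/5)(1.0000+0.6080)
  = 0.0040 + 0.0240 + 0.0772 + 0.1788 + 0.3216 = 0.6056
G = 1 − 0.6056 = 0.3944

0.394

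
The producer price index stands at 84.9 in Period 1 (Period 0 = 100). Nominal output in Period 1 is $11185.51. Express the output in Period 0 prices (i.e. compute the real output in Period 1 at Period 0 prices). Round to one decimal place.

Real = Nominal ÷ (Index/100) = 11185.51 ÷ (84.9/100)
     = 11185.51 ÷ 0.849 = 13174.9234

13174.9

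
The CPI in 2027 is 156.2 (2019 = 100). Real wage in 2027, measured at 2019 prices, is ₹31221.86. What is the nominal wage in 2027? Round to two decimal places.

Nominal = Real × (Index/100) = 31221.86 × (156.2/100)
        = 31221.86 × 1.562 = 48768.5453

48768.55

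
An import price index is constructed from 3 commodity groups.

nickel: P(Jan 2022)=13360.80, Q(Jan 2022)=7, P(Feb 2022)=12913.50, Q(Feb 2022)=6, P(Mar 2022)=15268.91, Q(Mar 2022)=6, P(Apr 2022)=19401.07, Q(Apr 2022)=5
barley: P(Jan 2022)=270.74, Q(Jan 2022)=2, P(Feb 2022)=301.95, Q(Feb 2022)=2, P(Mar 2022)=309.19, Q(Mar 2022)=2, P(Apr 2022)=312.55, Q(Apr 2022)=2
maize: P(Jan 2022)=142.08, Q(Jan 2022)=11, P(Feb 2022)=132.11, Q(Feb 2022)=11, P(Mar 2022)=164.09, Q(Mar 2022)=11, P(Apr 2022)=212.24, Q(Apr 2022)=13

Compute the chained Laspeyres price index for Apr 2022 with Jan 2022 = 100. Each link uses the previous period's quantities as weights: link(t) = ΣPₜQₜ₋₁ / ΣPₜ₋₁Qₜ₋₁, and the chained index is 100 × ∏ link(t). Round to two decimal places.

145.09

Link Jan 2022→Feb 2022:
ΣP(Feb 2022)Q(Jan 2022) = 12913.50×7 + 301.95×2 + 132.11×11 = 90394.5 + 603.9 + 1453.21 = 92451.61
ΣP(Jan 2022)Q(Jan 2022) = 13360.80×7 + 270.74×2 + 142.08×11 = 93525.6 + 541.48 + 1562.88 = 95629.96
link = 92451.61/95629.96 = 0.966764
Link Feb 2022→Mar 2022:
ΣP(Mar 2022)Q(Feb 2022) = 15268.91×6 + 309.19×2 + 164.09×11 = 91613.46 + 618.38 + 1804.99 = 94036.83
ΣP(Feb 2022)Q(Feb 2022) = 12913.50×6 + 301.95×2 + 132.11×11 = 77481 + 603.9 + 1453.21 = 79538.11
link = 94036.83/79538.11 = 1.182286
Link Mar 2022→Apr 2022:
ΣP(Apr 2022)Q(Mar 2022) = 19401.07×6 + 312.55×2 + 212.24×11 = 116406.42 + 625.1 + 2334.64 = 119366.16
ΣP(Mar 2022)Q(Mar 2022) = 15268.91×6 + 309.19×2 + 164.09×11 = 91613.46 + 618.38 + 1804.99 = 94036.83
link = 119366.16/94036.83 = 1.269355
Chained index = 100 × 0.966764 × 1.182286 × 1.269355 = 145.0863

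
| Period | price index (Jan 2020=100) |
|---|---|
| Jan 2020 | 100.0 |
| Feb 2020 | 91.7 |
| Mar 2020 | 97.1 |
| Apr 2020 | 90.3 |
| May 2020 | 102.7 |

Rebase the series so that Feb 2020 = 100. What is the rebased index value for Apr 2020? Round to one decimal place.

Rebased(Apr 2020) = 90.3 / 91.7 × 100 = 98.4733

98.5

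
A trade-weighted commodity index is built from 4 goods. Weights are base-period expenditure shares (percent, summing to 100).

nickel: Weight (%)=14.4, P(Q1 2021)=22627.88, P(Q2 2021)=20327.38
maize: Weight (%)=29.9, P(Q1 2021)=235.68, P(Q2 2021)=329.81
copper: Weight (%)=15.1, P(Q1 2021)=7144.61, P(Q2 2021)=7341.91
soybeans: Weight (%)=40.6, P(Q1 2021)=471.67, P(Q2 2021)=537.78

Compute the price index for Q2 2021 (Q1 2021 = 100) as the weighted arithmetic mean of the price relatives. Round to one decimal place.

nickel: 14.4 × (20327.38/22627.88) = 14.4 × 0.898333 = 12.9360
maize: 29.9 × (329.81/235.68) = 29.9 × 1.399397 = 41.8420
copper: 15.1 × (7341.91/7144.61) = 15.1 × 1.027615 = 15.5170
soybeans: 40.6 × (537.78/471.67) = 40.6 × 1.140162 = 46.2906
Index = Σ wᵢ·(p₁ᵢ/p₀ᵢ) = 12.9360 + 41.8420 + 15.5170 + 46.2906 = 116.5855

116.6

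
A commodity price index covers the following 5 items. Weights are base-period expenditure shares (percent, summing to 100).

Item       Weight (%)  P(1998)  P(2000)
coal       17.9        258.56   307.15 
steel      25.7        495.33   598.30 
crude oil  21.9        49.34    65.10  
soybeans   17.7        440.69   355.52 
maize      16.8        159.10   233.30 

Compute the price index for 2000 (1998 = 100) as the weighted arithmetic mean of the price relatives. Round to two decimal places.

120.12

coal: 17.9 × (307.15/258.56) = 17.9 × 1.187925 = 21.2639
steel: 25.7 × (598.30/495.33) = 25.7 × 1.207882 = 31.0426
crude oil: 21.9 × (65.10/49.34) = 21.9 × 1.319416 = 28.8952
soybeans: 17.7 × (355.52/440.69) = 17.7 × 0.806735 = 14.2792
maize: 16.8 × (233.30/159.10) = 16.8 × 1.466373 = 24.6351
Index = Σ wᵢ·(p₁ᵢ/p₀ᵢ) = 21.2639 + 31.0426 + 28.8952 + 14.2792 + 24.6351 = 120.1159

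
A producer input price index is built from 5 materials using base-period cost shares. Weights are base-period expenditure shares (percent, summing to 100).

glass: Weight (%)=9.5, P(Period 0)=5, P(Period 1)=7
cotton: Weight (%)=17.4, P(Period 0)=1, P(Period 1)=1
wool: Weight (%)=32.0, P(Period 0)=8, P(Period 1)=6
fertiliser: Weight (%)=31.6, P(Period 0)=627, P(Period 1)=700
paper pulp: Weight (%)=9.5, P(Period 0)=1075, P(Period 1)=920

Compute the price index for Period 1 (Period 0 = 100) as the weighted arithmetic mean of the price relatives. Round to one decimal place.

glass: 9.5 × (7/5) = 9.5 × 1.400000 = 13.3000
cotton: 17.4 × (1/1) = 17.4 × 1.000000 = 17.4000
wool: 32.0 × (6/8) = 32.0 × 0.750000 = 24.0000
fertiliser: 31.6 × (700/627) = 31.6 × 1.116427 = 35.2791
paper pulp: 9.5 × (920/1075) = 9.5 × 0.855814 = 8.1302
Index = Σ wᵢ·(p₁ᵢ/p₀ᵢ) = 13.3000 + 17.4000 + 24.0000 + 35.2791 + 8.1302 = 98.1093

98.1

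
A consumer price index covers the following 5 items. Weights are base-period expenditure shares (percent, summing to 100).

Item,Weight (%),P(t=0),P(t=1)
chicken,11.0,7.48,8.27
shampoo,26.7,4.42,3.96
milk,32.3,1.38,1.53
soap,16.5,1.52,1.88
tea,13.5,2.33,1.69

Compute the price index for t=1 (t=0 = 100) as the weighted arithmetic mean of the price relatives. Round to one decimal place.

102.1

chicken: 11.0 × (8.27/7.48) = 11.0 × 1.105615 = 12.1618
shampoo: 26.7 × (3.96/4.42) = 26.7 × 0.895928 = 23.9213
milk: 32.3 × (1.53/1.38) = 32.3 × 1.108696 = 35.8109
soap: 16.5 × (1.88/1.52) = 16.5 × 1.236842 = 20.4079
tea: 13.5 × (1.69/2.33) = 13.5 × 0.725322 = 9.7918
Index = Σ wᵢ·(p₁ᵢ/p₀ᵢ) = 12.1618 + 23.9213 + 35.8109 + 20.4079 + 9.7918 = 102.0936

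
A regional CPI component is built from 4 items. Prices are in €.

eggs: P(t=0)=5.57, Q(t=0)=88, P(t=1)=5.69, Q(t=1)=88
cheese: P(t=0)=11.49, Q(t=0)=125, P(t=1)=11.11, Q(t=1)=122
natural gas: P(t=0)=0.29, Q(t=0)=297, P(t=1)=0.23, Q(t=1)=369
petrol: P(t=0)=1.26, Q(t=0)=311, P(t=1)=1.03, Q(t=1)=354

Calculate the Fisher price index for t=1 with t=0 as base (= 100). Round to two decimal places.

94.52

Laspeyres component (base-period weights):
ΣP(t=1)Q(t=0) = 5.69×88 + 11.11×125 + 0.23×297 + 1.03×311 = 500.72 + 1388.75 + 68.31 + 320.33 = 2278.11
ΣP(t=0)Q(t=0) = 5.57×88 + 11.49×125 + 0.29×297 + 1.26×311 = 490.16 + 1436.25 + 86.13 + 391.86 = 2404.4
L = 2278.11 / 2404.4 × 100 = 94.7475
Paasche component (current-period weights):
ΣP(t=1)Q(t=1) = 5.69×88 + 11.11×122 + 0.23×369 + 1.03×354 = 500.72 + 1355.42 + 84.87 + 364.62 = 2305.63
ΣP(t=0)Q(t=1) = 5.57×88 + 11.49×122 + 0.29×369 + 1.26×354 = 490.16 + 1401.78 + 107.01 + 446.04 = 2444.99
P = 2305.63 / 2444.99 × 100 = 94.3002
Fisher = √(L × P) = √(94.7475 × 94.3002) = 94.5236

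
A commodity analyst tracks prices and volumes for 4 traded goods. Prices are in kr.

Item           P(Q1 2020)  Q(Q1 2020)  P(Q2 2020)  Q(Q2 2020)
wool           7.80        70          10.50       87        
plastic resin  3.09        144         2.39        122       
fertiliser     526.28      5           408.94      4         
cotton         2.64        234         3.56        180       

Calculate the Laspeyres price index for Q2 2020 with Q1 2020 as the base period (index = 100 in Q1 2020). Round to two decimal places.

Laspeyres price index uses base-period quantities as weights.
ΣP(Q2 2020)·Q(Q1 2020) = 10.50×70 + 2.39×144 + 408.94×5 + 3.56×234 = 735 + 344.16 + 2044.7 + 833.04 = 3956.9
ΣP(Q1 2020)·Q(Q1 2020) = 7.80×70 + 3.09×144 + 526.28×5 + 2.64×234 = 546 + 444.96 + 2631.4 + 617.76 = 4240.12
Index = 3956.9 / 4240.12 × 100 = 93.3205

93.32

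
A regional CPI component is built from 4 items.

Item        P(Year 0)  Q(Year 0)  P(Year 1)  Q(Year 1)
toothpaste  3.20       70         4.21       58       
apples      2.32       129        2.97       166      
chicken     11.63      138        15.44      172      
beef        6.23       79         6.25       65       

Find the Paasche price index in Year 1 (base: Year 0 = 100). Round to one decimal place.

127.7

Paasche price index uses current-period quantities as weights.
ΣP(Year 1)·Q(Year 1) = 4.21×58 + 2.97×166 + 15.44×172 + 6.25×65 = 244.18 + 493.02 + 2655.68 + 406.25 = 3799.13
ΣP(Year 0)·Q(Year 1) = 3.20×58 + 2.32×166 + 11.63×172 + 6.23×65 = 185.6 + 385.12 + 2000.36 + 404.95 = 2976.03
Index = 3799.13 / 2976.03 × 100 = 127.6577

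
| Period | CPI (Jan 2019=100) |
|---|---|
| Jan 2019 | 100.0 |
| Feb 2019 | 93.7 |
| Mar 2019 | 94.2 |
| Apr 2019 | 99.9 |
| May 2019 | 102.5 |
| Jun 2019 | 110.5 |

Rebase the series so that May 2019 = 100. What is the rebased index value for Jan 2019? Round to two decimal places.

Rebased(Jan 2019) = 100.0 / 102.5 × 100 = 97.5610

97.56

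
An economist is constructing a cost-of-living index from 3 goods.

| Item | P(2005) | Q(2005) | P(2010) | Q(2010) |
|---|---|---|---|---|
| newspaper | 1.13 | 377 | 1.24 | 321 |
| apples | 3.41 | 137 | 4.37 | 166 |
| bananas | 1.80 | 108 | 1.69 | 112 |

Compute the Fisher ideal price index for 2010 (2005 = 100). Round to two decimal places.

Laspeyres component (base-period weights):
ΣP(2010)Q(2005) = 1.24×377 + 4.37×137 + 1.69×108 = 467.48 + 598.69 + 182.52 = 1248.69
ΣP(2005)Q(2005) = 1.13×377 + 3.41×137 + 1.80×108 = 426.01 + 467.17 + 194.4 = 1087.58
L = 1248.69 / 1087.58 × 100 = 114.8136
Paasche component (current-period weights):
ΣP(2010)Q(2010) = 1.24×321 + 4.37×166 + 1.69×112 = 398.04 + 725.42 + 189.28 = 1312.74
ΣP(2005)Q(2010) = 1.13×321 + 3.41×166 + 1.80×112 = 362.73 + 566.06 + 201.6 = 1130.39
P = 1312.74 / 1130.39 × 100 = 116.1316
Fisher = √(L × P) = √(114.8136 × 116.1316) = 115.4707

115.47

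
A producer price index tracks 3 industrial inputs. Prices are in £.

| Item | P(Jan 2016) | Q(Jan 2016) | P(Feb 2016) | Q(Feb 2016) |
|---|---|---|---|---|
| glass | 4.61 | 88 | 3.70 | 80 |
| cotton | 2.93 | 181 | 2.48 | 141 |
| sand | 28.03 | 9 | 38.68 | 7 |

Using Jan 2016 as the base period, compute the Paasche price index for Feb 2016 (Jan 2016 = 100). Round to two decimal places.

Paasche price index uses current-period quantities as weights.
ΣP(Feb 2016)·Q(Feb 2016) = 3.70×80 + 2.48×141 + 38.68×7 = 296 + 349.68 + 270.76 = 916.44
ΣP(Jan 2016)·Q(Feb 2016) = 4.61×80 + 2.93×141 + 28.03×7 = 368.8 + 413.13 + 196.21 = 978.14
Index = 916.44 / 978.14 × 100 = 93.6921

93.69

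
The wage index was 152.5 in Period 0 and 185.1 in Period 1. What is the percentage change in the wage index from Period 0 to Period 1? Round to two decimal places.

21.38%

Change = (185.1 − 152.5) / 152.5 × 100
       = 32.6 / 152.5 × 100 = 21.3770%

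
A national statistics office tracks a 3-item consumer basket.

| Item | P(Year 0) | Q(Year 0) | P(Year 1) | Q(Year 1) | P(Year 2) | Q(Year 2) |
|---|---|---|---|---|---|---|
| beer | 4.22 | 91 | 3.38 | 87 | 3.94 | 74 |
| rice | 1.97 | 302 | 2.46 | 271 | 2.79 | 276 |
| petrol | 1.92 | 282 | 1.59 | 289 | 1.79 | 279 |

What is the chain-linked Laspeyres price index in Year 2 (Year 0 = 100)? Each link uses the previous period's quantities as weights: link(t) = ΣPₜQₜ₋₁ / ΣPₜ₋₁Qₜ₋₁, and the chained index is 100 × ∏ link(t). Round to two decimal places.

Link Year 0→Year 1:
ΣP(Year 1)Q(Year 0) = 3.38×91 + 2.46×302 + 1.59×282 = 307.58 + 742.92 + 448.38 = 1498.88
ΣP(Year 0)Q(Year 0) = 4.22×91 + 1.97×302 + 1.92×282 = 384.02 + 594.94 + 541.44 = 1520.4
link = 1498.88/1520.4 = 0.985846
Link Year 1→Year 2:
ΣP(Year 2)Q(Year 1) = 3.94×87 + 2.79×271 + 1.79×289 = 342.78 + 756.09 + 517.31 = 1616.18
ΣP(Year 1)Q(Year 1) = 3.38×87 + 2.46×271 + 1.59×289 = 294.06 + 666.66 + 459.51 = 1420.23
link = 1616.18/1420.23 = 1.137971
Chained index = 100 × 0.985846 × 1.137971 = 112.1864

112.19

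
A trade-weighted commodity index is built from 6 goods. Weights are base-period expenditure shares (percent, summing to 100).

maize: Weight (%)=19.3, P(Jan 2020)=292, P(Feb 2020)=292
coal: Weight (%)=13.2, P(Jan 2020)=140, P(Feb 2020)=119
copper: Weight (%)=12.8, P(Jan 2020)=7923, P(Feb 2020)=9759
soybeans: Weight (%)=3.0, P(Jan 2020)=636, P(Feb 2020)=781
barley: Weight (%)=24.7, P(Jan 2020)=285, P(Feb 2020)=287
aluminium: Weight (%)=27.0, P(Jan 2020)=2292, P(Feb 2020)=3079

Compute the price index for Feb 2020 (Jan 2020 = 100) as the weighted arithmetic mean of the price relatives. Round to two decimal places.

maize: 19.3 × (292/292) = 19.3 × 1.000000 = 19.3000
coal: 13.2 × (119/140) = 13.2 × 0.850000 = 11.2200
copper: 12.8 × (9759/7923) = 12.8 × 1.231730 = 15.7661
soybeans: 3.0 × (781/636) = 3.0 × 1.227987 = 3.6840
barley: 24.7 × (287/285) = 24.7 × 1.007018 = 24.8733
aluminium: 27.0 × (3079/2292) = 27.0 × 1.343368 = 36.2709
Index = Σ wᵢ·(p₁ᵢ/p₀ᵢ) = 19.3000 + 11.2200 + 15.7661 + 3.6840 + 24.8733 + 36.2709 = 111.1144

111.11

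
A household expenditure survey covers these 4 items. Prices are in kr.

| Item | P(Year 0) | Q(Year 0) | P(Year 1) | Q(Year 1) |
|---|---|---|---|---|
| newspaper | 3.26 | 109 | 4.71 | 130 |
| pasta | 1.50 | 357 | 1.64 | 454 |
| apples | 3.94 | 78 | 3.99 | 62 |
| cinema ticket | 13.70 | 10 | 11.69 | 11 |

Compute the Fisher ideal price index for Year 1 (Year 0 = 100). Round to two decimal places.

Laspeyres component (base-period weights):
ΣP(Year 1)Q(Year 0) = 4.71×109 + 1.64×357 + 3.99×78 + 11.69×10 = 513.39 + 585.48 + 311.22 + 116.9 = 1526.99
ΣP(Year 0)Q(Year 0) = 3.26×109 + 1.50×357 + 3.94×78 + 13.70×10 = 355.34 + 535.5 + 307.32 + 137 = 1335.16
L = 1526.99 / 1335.16 × 100 = 114.3676
Paasche component (current-period weights):
ΣP(Year 1)Q(Year 1) = 4.71×130 + 1.64×454 + 3.99×62 + 11.69×11 = 612.3 + 744.56 + 247.38 + 128.59 = 1732.83
ΣP(Year 0)Q(Year 1) = 3.26×130 + 1.50×454 + 3.94×62 + 13.70×11 = 423.8 + 681 + 244.28 + 150.7 = 1499.78
P = 1732.83 / 1499.78 × 100 = 115.5389
Fisher = √(L × P) = √(114.3676 × 115.5389) = 114.9518

114.95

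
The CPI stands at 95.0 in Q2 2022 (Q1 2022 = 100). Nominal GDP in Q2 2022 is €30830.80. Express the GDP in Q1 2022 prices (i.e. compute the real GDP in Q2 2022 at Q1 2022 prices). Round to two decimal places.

32453.47

Real = Nominal ÷ (Index/100) = 30830.80 ÷ (95.0/100)
     = 30830.80 ÷ 0.950 = 32453.4737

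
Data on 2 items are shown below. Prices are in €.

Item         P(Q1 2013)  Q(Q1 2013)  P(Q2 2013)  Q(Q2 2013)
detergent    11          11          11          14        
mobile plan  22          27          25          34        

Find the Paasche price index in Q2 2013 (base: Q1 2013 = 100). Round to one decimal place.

Paasche price index uses current-period quantities as weights.
ΣP(Q2 2013)·Q(Q2 2013) = 11×14 + 25×34 = 154 + 850 = 1004
ΣP(Q1 2013)·Q(Q2 2013) = 11×14 + 22×34 = 154 + 748 = 902
Index = 1004 / 902 × 100 = 111.3082

111.3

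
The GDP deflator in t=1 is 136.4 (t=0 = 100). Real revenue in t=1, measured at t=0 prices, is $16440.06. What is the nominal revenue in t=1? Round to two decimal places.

Nominal = Real × (Index/100) = 16440.06 × (136.4/100)
        = 16440.06 × 1.364 = 22424.2418

22424.24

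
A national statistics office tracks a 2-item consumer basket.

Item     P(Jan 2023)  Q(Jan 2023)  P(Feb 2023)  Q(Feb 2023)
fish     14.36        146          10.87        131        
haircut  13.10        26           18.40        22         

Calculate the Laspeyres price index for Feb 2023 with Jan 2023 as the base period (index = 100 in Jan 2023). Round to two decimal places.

Laspeyres price index uses base-period quantities as weights.
ΣP(Feb 2023)·Q(Jan 2023) = 10.87×146 + 18.40×26 = 1587.02 + 478.4 = 2065.42
ΣP(Jan 2023)·Q(Jan 2023) = 14.36×146 + 13.10×26 = 2096.56 + 340.6 = 2437.16
Index = 2065.42 / 2437.16 × 100 = 84.7470

84.75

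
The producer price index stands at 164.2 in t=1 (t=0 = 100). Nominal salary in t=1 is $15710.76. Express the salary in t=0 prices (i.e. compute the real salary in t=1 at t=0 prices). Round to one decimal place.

Real = Nominal ÷ (Index/100) = 15710.76 ÷ (164.2/100)
     = 15710.76 ÷ 1.642 = 9568.0633

9568.1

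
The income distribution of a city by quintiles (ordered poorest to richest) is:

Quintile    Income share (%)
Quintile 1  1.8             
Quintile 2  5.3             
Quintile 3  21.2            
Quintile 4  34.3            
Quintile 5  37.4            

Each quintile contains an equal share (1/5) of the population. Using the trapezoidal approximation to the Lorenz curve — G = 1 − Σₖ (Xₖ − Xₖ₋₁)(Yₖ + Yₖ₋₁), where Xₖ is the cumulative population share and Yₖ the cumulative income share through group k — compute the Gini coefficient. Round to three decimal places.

0.401

Cumulative income shares Yₖ: 0.0180, 0.0710, 0.2830, 0.6260, 1.0000
Σ (Xₖ−Xₖ₋₁)(Yₖ+Yₖ₋₁) = (1/5)(0.0180+0.0000) + (1/5)(0.0710+0.0180) + (1/5)(0.2830+0.0710) + (1/5)(0.6260+0.2830) + (1/5)(1.0000+0.6260)
  = 0.0036 + 0.0178 + 0.0708 + 0.1818 + 0.3252 = 0.5992
G = 1 − 0.5992 = 0.4008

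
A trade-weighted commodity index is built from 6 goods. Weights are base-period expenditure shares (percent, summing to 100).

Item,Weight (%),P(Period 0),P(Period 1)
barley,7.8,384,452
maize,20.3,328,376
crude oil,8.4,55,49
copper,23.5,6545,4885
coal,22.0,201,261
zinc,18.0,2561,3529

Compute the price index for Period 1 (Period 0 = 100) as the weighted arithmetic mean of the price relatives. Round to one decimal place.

barley: 7.8 × (452/384) = 7.8 × 1.177083 = 9.1812
maize: 20.3 × (376/328) = 20.3 × 1.146341 = 23.2707
crude oil: 8.4 × (49/55) = 8.4 × 0.890909 = 7.4836
copper: 23.5 × (4885/6545) = 23.5 × 0.746371 = 17.5397
coal: 22.0 × (261/201) = 22.0 × 1.298507 = 28.5672
zinc: 18.0 × (3529/2561) = 18.0 × 1.377977 = 24.8036
Index = Σ wᵢ·(p₁ᵢ/p₀ᵢ) = 9.1812 + 23.2707 + 7.4836 + 17.5397 + 28.5672 + 24.8036 = 110.8461

110.8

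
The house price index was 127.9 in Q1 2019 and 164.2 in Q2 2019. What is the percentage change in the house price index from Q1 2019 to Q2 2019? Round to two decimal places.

28.38%

Change = (164.2 − 127.9) / 127.9 × 100
       = 36.3 / 127.9 × 100 = 28.3815%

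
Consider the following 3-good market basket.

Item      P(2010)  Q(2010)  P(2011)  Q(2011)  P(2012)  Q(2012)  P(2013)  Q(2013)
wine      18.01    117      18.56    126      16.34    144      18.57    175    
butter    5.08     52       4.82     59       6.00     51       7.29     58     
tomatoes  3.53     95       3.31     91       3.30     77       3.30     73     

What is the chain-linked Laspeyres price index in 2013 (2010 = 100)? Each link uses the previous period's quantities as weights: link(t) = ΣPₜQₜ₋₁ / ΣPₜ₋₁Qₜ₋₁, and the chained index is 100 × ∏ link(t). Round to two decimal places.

Link 2010→2011:
ΣP(2011)Q(2010) = 18.56×117 + 4.82×52 + 3.31×95 = 2171.52 + 250.64 + 314.45 = 2736.61
ΣP(2010)Q(2010) = 18.01×117 + 5.08×52 + 3.53×95 = 2107.17 + 264.16 + 335.35 = 2706.68
link = 2736.61/2706.68 = 1.011058
Link 2011→2012:
ΣP(2012)Q(2011) = 16.34×126 + 6.00×59 + 3.30×91 = 2058.84 + 354 + 300.3 = 2713.14
ΣP(2011)Q(2011) = 18.56×126 + 4.82×59 + 3.31×91 = 2338.56 + 284.38 + 301.21 = 2924.15
link = 2713.14/2924.15 = 0.927839
Link 2012→2013:
ΣP(2013)Q(2012) = 18.57×144 + 7.29×51 + 3.30×77 = 2674.08 + 371.79 + 254.1 = 3299.97
ΣP(2012)Q(2012) = 16.34×144 + 6.00×51 + 3.30×77 = 2352.96 + 306 + 254.1 = 2913.06
link = 3299.97/2913.06 = 1.132819
Chained index = 100 × 1.011058 × 0.927839 × 1.132819 = 106.2696

106.27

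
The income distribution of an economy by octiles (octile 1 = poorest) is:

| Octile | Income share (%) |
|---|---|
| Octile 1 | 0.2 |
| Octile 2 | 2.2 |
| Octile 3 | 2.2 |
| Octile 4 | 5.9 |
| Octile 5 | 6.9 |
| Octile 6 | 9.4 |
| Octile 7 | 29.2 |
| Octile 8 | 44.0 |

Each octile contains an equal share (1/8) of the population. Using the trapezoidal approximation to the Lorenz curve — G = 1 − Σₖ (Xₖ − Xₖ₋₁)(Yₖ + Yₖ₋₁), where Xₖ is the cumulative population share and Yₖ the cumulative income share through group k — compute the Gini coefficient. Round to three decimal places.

Cumulative income shares Yₖ: 0.0020, 0.0240, 0.0460, 0.1050, 0.1740, 0.2680, 0.5600, 1.0000
Σ (Xₖ−Xₖ₋₁)(Yₖ+Yₖ₋₁) = (1/8)(0.0020+0.0000) + (1/8)(0.0240+0.0020) + (1/8)(0.0460+0.0240) + (1/8)(0.1050+0.0460) + (1/8)(0.1740+0.1050) + (1/8)(0.2680+0.1740) + (1/8)(0.5600+0.2680) + (1/8)(1.0000+0.5600)
  = 0.0003 + 0.0033 + 0.0088 + 0.0189 + 0.0349 + 0.0553 + 0.1035 + 0.1950 = 0.4198
G = 1 − 0.4198 = 0.5802

0.580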